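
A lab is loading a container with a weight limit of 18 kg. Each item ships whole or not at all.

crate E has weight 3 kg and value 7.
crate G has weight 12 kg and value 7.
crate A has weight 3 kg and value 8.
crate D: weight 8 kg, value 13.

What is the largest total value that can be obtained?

28

Allowing fractional choices, the relaxed optimum would be about 30.3, but items are indivisible.
crate E + crate G + crate A: weight 3 + 12 + 3 = 18 ≤ 18, value 7 + 7 + 8 = 22.
crate E + crate A + crate D: weight 3 + 3 + 8 = 14 ≤ 18, value 7 + 8 + 13 = 28.
Best is crate E, crate A, and crate D with total value 28.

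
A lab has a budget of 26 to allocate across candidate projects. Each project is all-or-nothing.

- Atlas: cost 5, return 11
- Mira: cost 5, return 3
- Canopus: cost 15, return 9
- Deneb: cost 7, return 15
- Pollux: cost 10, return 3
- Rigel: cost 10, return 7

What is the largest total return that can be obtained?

33

Allowing fractional choices, the relaxed optimum would be about 35.4, but projects are indivisible.
Atlas + Mira + Deneb: cost 5 + 5 + 7 = 17 ≤ 26, return 11 + 3 + 15 = 29.
Atlas + Deneb + Pollux: cost 5 + 7 + 10 = 22 ≤ 26, return 11 + 15 + 3 = 29.
Atlas + Deneb + Rigel: cost 5 + 7 + 10 = 22 ≤ 26, return 11 + 15 + 7 = 33.
Best is Atlas, Deneb, and Rigel with total return 33.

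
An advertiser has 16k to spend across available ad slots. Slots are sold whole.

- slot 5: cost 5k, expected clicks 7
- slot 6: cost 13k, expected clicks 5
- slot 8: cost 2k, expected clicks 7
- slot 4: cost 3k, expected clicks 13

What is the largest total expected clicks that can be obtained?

Take slot 5, slot 8, and slot 4: cost 5 + 2 + 3 = 10 ≤ 16, expected clicks 7 + 7 + 13 = 27.
No other feasible combination does better.

27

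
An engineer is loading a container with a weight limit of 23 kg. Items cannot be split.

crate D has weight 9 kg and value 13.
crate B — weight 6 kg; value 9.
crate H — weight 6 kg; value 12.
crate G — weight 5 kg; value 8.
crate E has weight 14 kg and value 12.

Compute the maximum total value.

This is an integer program with binary decision variables.
Allowing fractional choices, the relaxed optimum would be about 37.7, but items are indivisible.
crate D + crate H + crate G: weight 9 + 6 + 5 = 20 ≤ 23, value 13 + 12 + 8 = 33.
crate D + crate B + crate G: weight 9 + 6 + 5 = 20 ≤ 23, value 13 + 9 + 8 = 30.
crate D + crate B + crate H: weight 9 + 6 + 6 = 21 ≤ 23, value 13 + 9 + 12 = 34.
Best is crate D, crate B, and crate H with total value 34.

34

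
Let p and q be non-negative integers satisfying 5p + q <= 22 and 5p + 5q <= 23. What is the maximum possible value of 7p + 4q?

(p,q)=(4,0): 5·4+1·0=20≤22, 5·4+5·0=20≤23, objective 28.
(p,q)=(3,1): 5·3+1·1=16≤22, 5·3+5·1=20≤23, objective 25.
Maximum is 28 at (p,q)=(4,0).

28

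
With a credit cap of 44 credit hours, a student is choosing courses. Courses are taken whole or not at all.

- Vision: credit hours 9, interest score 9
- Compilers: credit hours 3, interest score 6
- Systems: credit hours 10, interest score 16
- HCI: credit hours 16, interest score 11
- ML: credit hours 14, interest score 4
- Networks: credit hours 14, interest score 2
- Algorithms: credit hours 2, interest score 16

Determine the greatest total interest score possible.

Vision + Systems + HCI + Algorithms: credit hours 9 + 10 + 16 + 2 = 37 ≤ 44, interest score 9 + 16 + 11 + 16 = 52.
Vision + Compilers + Systems + ML + Algorithms: credit hours 9 + 3 + 10 + 14 + 2 = 38 ≤ 44, interest score 9 + 6 + 16 + 4 + 16 = 51.
Vision + Compilers + Systems + HCI + Algorithms: credit hours 9 + 3 + 10 + 16 + 2 = 40 ≤ 44, interest score 9 + 6 + 16 + 11 + 16 = 58.
Best is Vision, Compilers, Systems, HCI, and Algorithms with total interest score 58.

58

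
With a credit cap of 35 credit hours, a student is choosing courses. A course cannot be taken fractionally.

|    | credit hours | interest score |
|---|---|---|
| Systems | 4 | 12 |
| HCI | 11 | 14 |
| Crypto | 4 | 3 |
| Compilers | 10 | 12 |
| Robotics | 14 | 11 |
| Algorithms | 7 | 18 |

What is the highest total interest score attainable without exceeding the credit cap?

Systems + Compilers + Robotics + Algorithms: credit hours 4 + 10 + 14 + 7 = 35 ≤ 35, interest score 12 + 12 + 11 + 18 = 53.
Systems + HCI + Crypto + Algorithms: credit hours 4 + 11 + 4 + 7 = 26 ≤ 35, interest score 12 + 14 + 3 + 18 = 47.
Systems + HCI + Compilers + Algorithms: credit hours 4 + 11 + 10 + 7 = 32 ≤ 35, interest score 12 + 14 + 12 + 18 = 56.
Best is Systems, HCI, Compilers, and Algorithms with total interest score 56.

56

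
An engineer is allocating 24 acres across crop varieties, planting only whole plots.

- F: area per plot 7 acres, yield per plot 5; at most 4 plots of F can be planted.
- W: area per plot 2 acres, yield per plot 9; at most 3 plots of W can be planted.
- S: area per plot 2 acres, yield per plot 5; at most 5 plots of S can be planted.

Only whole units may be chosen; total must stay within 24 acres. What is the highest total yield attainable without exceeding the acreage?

W has the best ratio (9/2); taking only W gives at most 3×9 = 27 (stopped by the supply cap of 3).
Mixing does better — 1×F, 3×W, and 5×S: area 23 ≤ 24, yield 1·5 + 3·9 + 5·5 = 57.

57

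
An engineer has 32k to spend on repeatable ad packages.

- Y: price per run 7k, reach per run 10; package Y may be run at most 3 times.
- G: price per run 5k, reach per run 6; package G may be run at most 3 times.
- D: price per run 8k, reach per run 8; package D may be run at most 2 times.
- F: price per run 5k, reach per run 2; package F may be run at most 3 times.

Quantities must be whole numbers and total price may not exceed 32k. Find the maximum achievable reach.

This is a bounded integer knapsack.
3×Y and 2×G: price 31 ≤ 32, reach 3·10 + 2·6 = 42.
2×Y, 2×G, and 1×D: price 32 ≤ 32, reach 2·10 + 2·6 + 1·8 = 40.
Best is 42.

42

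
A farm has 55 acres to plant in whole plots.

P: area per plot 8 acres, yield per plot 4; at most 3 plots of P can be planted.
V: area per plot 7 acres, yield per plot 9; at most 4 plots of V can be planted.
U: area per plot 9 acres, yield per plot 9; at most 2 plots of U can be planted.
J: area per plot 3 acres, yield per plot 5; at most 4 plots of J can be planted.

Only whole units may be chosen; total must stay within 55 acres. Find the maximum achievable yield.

Take 4×V, 2×U, and 3×J: area 55 ≤ 55, yield 4·9 + 2·9 + 3·5 = 69.
No other integer combination yields more.

69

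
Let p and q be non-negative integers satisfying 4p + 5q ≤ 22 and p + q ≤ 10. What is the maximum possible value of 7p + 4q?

(p,q)=(5,0) is feasible, giving 35.
(p,q)=(4,1) is feasible, giving 32.
(p,q)=(4,0) is feasible, giving 28.
No feasible integer point exceeds 35.

35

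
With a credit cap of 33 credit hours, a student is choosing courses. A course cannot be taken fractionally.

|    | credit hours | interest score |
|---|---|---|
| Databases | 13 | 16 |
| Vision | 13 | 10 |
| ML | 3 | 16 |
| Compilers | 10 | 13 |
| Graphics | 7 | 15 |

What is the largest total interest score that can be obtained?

Databases + ML + Graphics: credit hours 13 + 3 + 7 = 23 ≤ 33, interest score 16 + 16 + 15 = 47.
Vision + ML + Compilers + Graphics: credit hours 13 + 3 + 10 + 7 = 33 ≤ 33, interest score 10 + 16 + 13 + 15 = 54.
Databases + ML + Compilers + Graphics: credit hours 13 + 3 + 10 + 7 = 33 ≤ 33, interest score 16 + 16 + 13 + 15 = 60.
Best is Databases, ML, Compilers, and Graphics with total interest score 60.

60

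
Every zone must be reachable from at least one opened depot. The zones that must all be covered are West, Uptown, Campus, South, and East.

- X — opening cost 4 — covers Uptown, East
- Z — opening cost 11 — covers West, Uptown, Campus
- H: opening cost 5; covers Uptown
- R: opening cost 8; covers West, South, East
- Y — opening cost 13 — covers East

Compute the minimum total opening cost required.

The greedy cost-per-new-zone heuristic would pick X, R, and Z for 23, but a cheaper cover exists.
Choose Z and R: together they cover West, Uptown, Campus, South, East — every zone.
Total opening cost: 11 + 8 = 19.
No cover costs less than 19.

19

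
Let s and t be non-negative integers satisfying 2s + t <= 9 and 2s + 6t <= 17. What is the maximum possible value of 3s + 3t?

Relaxing integrality, the LP optimum is 15.90 at (s,t) = (3.7, 1.6), which is not an integer point.
(s,t)=(4,1) is feasible, giving 15.
(s,t)=(4,0) is feasible, giving 12.
(s,t)=(3,1) is feasible, giving 12.
Maximum is 15 at (s,t)=(4,1).

15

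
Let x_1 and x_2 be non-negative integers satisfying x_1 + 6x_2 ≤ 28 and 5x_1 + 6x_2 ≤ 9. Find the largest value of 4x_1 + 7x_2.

Relaxing integrality, the LP optimum is 10.50 at (x_1,x_2) = (0, 1.5), which is not an integer point.
(x_1,x_2)=(0,1): 1·0+6·1=6≤28, 5·0+6·1=6≤9, objective 7.
(x_1,x_2)=(1,0): 1·1+6·0=1≤28, 5·1+6·0=5≤9, objective 4.
No feasible integer point exceeds 7.

7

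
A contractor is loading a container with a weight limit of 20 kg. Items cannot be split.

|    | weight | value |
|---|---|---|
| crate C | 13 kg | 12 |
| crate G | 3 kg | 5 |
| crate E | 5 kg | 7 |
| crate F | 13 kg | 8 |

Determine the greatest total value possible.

Allowing fractional choices, the relaxed optimum would be about 23.1, but items are indivisible.
crate C + crate E: weight 13 + 5 = 18 ≤ 20, value 12 + 7 = 19.
crate C + crate G: weight 13 + 3 = 16 ≤ 20, value 12 + 5 = 17.
Best is crate C and crate E with total value 19.

19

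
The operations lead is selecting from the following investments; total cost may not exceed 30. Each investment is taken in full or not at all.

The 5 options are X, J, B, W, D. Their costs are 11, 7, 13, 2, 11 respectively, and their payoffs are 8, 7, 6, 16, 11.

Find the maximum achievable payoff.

35

Take X, W, and D: cost 11 + 2 + 11 = 24 ≤ 30, payoff 8 + 16 + 11 = 35.
No other feasible combination does better.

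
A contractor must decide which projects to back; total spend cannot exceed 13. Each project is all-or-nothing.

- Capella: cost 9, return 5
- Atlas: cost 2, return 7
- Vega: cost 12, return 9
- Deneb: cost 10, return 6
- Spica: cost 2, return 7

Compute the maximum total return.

19

Treat it as a binary knapsack problem.
Take Capella, Atlas, and Spica: cost 9 + 2 + 2 = 13 ≤ 13, return 5 + 7 + 7 = 19.
No other feasible combination does better.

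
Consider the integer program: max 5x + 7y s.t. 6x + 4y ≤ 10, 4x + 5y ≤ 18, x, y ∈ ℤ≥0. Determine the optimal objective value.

(x,y)=(0,2) is feasible, giving 14.
(x,y)=(1,1) is feasible, giving 12.
No feasible integer point exceeds 14.

14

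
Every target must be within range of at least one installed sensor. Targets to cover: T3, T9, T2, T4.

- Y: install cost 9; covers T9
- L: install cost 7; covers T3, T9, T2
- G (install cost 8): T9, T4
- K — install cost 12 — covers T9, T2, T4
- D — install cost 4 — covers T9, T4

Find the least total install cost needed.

11

Choose L and D: together they cover T3, T9, T2, T4 — every target.
Total install cost: 7 + 4 = 11.
No cover costs less than 11.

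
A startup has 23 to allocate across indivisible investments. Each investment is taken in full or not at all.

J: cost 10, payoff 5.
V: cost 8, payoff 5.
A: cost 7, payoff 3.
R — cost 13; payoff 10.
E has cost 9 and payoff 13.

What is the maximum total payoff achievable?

23

V + E: cost 8 + 9 = 17 ≤ 23, payoff 5 + 13 = 18.
R + E: cost 13 + 9 = 22 ≤ 23, payoff 10 + 13 = 23.
J + E: cost 10 + 9 = 19 ≤ 23, payoff 5 + 13 = 18.
Best is R and E with total payoff 23.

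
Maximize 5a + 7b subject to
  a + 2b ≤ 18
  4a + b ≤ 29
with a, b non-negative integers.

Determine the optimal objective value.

Relaxing integrality, the LP optimum is 71.57 at (a,b) = (5.71, 6.14), which is not an integer point.
(a,b)=(4,7): 1·4+2·7=18≤18, 4·4+1·7=23≤29, objective 69.
(a,b)=(5,6): 1·5+2·6=17≤18, 4·5+1·6=26≤29, objective 67.
The best lattice point is (4,7), giving 69.

69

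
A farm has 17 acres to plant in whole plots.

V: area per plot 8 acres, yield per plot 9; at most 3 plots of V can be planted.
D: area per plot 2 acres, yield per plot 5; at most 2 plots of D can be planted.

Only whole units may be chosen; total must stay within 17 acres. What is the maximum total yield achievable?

19

2×V: area 16 ≤ 17, yield 2·9 = 18.
1×V and 2×D: area 12 ≤ 17, yield 1·9 + 2·5 = 19.
Best is 19.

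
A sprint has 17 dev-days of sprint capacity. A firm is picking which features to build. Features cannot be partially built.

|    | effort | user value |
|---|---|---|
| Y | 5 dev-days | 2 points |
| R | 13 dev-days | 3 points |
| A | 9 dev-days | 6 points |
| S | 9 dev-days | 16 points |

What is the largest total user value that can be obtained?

18

Allowing fractional choices, the relaxed optimum would be about 21.3, but features are indivisible.
Y + S: effort 5 + 9 = 14 ≤ 17, user value 2 + 16 = 18.
S: effort 9 ≤ 17, user value 16.
Y + A: effort 5 + 9 = 14 ≤ 17, user value 2 + 6 = 8.
Best is Y and S with total user value 18.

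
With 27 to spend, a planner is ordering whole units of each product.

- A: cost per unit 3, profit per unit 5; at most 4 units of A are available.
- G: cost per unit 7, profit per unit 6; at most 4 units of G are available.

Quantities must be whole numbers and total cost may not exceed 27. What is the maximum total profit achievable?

This is a bounded integer knapsack.
A has the best ratio (5/3); taking only A gives at most 4×5 = 20 (stopped by the supply cap of 4).
Mixing does better — 4×A and 2×G: cost 26 ≤ 27, profit 4·5 + 2·6 = 32.

32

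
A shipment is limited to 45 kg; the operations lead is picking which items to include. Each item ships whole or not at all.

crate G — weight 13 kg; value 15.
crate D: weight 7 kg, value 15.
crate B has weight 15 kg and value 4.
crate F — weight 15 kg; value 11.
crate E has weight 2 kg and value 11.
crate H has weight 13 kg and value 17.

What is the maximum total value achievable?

58

Treat it as a binary knapsack problem.
Take crate G, crate D, crate E, and crate H: weight 13 + 7 + 2 + 13 = 35 ≤ 45, value 15 + 15 + 11 + 17 = 58.
No other feasible combination does better.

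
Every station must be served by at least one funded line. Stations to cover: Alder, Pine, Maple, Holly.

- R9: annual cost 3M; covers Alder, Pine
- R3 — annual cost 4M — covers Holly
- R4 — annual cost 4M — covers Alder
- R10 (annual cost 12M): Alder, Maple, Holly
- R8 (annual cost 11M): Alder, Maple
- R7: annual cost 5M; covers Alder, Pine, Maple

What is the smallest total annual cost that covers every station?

The greedy cost-per-new-station heuristic would pick R9, R3, and R7 for 12, but a cheaper cover exists.
Choose R3 and R7: together they cover Alder, Pine, Maple, Holly — every station.
Total annual cost: 4 + 5 = 9.
No cover costs less than 9.

9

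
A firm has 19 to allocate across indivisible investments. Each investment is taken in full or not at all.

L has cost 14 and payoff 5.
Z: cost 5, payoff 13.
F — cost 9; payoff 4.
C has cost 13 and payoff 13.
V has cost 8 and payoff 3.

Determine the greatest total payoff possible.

26

Allowing fractional choices, the relaxed optimum would be about 26.4, but investments are indivisible.
Z + C: cost 5 + 13 = 18 ≤ 19, payoff 13 + 13 = 26.
L + Z: cost 14 + 5 = 19 ≤ 19, payoff 5 + 13 = 18.
Best is Z and C with total payoff 26.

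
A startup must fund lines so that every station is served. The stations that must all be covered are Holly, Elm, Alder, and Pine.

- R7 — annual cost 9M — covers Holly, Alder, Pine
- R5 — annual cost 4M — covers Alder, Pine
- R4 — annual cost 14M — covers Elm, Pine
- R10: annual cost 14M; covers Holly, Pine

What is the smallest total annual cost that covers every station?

The greedy cost-per-new-station heuristic would pick R5, R7, and R4 for 27, but a cheaper cover exists.
Choose R7 and R4: together they cover Holly, Elm, Alder, Pine — every station.
Total annual cost: 9 + 14 = 23.
No cover costs less than 23.

23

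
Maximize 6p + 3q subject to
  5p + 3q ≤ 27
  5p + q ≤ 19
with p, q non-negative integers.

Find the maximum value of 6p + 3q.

30

(p,q)=(3,4): 5·3+3·4=27≤27, 5·3+1·4=19≤19, objective 30.
(p,q)=(3,3): 5·3+3·3=24≤27, 5·3+1·3=18≤19, objective 27.
(p,q)=(2,5): 5·2+3·5=25≤27, 5·2+1·5=15≤19, objective 27.
No feasible integer point exceeds 30.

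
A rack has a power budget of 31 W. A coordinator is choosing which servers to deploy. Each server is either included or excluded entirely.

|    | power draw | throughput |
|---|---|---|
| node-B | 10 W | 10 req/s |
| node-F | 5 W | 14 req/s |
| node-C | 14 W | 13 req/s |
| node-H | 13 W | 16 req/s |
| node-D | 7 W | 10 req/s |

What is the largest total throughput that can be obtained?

Allowing fractional choices, the relaxed optimum would be about 46.0, but servers are indivisible.
node-B + node-F + node-H: power draw 10 + 5 + 13 = 28 ≤ 31, throughput 10 + 14 + 16 = 40.
node-F + node-C + node-D: power draw 5 + 14 + 7 = 26 ≤ 31, throughput 14 + 13 + 10 = 37.
node-F + node-H + node-D: power draw 5 + 13 + 7 = 25 ≤ 31, throughput 14 + 16 + 10 = 40.
The maximum throughput is 40; one optimal choice is node-F, node-H, and node-D.

40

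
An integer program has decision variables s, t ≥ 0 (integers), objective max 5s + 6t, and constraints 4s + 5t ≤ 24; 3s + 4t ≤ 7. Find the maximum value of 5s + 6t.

11

(s,t)=(1,1): 4·1+5·1=9≤24, 3·1+4·1=7≤7, objective 11.
(s,t)=(2,0): 4·2+5·0=8≤24, 3·2+4·0=6≤7, objective 10.
(s,t)=(0,1): 4·0+5·1=5≤24, 3·0+4·1=4≤7, objective 6.
(s,t)=(1,0): 4·1+5·0=4≤24, 3·1+4·0=3≤7, objective 5.
No feasible integer point exceeds 11.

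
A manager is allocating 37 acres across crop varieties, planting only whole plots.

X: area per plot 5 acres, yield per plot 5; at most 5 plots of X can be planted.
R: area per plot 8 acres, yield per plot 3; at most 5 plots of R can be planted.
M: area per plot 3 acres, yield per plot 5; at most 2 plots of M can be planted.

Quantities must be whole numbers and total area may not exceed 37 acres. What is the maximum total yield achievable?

This is a bounded integer knapsack.
M has the best ratio (5/3); taking only M gives at most 2×5 = 10 (stopped by the supply cap of 2).
Mixing does better — 5×X and 2×M: area 31 ≤ 37, yield 5·5 + 2·5 = 35.

35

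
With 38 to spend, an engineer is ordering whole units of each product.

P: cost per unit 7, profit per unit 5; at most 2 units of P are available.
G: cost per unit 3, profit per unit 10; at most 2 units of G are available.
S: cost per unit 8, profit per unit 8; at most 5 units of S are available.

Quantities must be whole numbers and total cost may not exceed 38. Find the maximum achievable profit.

52

This is a bounded integer knapsack.
G has the best ratio (10/3); taking only G gives at most 2×10 = 20 (stopped by the supply cap of 2).
Mixing does better — 2×G and 4×S: cost 38 ≤ 38, profit 2·10 + 4·8 = 52.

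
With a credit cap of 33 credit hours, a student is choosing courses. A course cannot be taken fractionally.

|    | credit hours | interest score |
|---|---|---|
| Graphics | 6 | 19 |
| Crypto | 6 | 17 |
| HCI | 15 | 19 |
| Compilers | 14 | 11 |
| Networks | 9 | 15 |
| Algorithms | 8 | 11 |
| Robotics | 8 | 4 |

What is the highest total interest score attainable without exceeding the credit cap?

62

Treat it as a binary knapsack problem.
Allowing fractional choices, the relaxed optimum would be about 67.1, but courses are indivisible.
Graphics + Crypto + Networks + Robotics: credit hours 6 + 6 + 9 + 8 = 29 ≤ 33, interest score 19 + 17 + 15 + 4 = 55.
Graphics + Crypto + Networks + Algorithms: credit hours 6 + 6 + 9 + 8 = 29 ≤ 33, interest score 19 + 17 + 15 + 11 = 62.
Graphics + Crypto + HCI: credit hours 6 + 6 + 15 = 27 ≤ 33, interest score 19 + 17 + 19 = 55.
Best is Graphics, Crypto, Networks, and Algorithms with total interest score 62.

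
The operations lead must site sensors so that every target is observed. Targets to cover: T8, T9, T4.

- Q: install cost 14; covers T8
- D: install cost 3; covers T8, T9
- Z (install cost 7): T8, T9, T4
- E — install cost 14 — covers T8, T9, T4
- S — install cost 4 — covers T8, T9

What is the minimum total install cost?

This is a weighted set-cover instance.
The greedy cost-per-new-target heuristic would pick D and Z for 10, but a cheaper cover exists.
Z alone covers T8, T9, T4 — every target.
Total install cost: 7.
No cover costs less than 7.

7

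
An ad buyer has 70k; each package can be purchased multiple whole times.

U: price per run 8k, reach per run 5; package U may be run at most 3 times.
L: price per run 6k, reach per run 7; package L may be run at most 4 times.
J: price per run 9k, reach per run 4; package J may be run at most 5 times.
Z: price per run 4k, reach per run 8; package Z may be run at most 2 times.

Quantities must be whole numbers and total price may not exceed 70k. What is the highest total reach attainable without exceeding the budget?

3×U, 4×L, 1×J, and 2×Z: price 65 ≤ 70, reach 3·5 + 4·7 + 1·4 + 2·8 = 63.
2×U, 4×L, 2×J, and 2×Z: price 66 ≤ 70, reach 2·5 + 4·7 + 2·4 + 2·8 = 62.
Best is 63.

63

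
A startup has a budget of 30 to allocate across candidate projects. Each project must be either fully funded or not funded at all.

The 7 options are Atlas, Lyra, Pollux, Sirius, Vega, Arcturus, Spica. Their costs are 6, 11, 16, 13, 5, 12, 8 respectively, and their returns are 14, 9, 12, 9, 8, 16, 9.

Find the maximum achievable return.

40

Atlas + Arcturus + Spica: cost 6 + 12 + 8 = 26 ≤ 30, return 14 + 16 + 9 = 39.
Atlas + Lyra + Arcturus: cost 6 + 11 + 12 = 29 ≤ 30, return 14 + 9 + 16 = 39.
Atlas + Lyra + Vega + Spica: cost 6 + 11 + 5 + 8 = 30 ≤ 30, return 14 + 9 + 8 + 9 = 40.
Best is Atlas, Lyra, Vega, and Spica with total return 40.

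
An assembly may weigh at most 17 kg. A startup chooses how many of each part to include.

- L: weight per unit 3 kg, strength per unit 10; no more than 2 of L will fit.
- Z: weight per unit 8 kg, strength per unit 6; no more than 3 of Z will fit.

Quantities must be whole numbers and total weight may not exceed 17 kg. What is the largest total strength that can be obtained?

26

This is a bounded integer knapsack.
Take 2×L and 1×Z: weight 14 ≤ 17, strength 2·10 + 1·6 = 26.
L has the best ratio (10/3) and is taken to its limit of 2; remaining capacity is filled optimally with the others.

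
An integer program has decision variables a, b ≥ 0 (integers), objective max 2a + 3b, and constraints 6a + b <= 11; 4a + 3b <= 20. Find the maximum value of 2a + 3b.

18

The continuous relaxation peaks at (0, 6.67) with value 20.00; rounding to a feasible lattice point costs some objective.
(a,b)=(0,6): 6·0+1·6=6≤11, 4·0+3·6=18≤20, objective 18.
(a,b)=(1,5): 6·1+1·5=11≤11, 4·1+3·5=19≤20, objective 17.
(a,b)=(0,5): 6·0+1·5=5≤11, 4·0+3·5=15≤20, objective 15.
Maximum is 18 at (a,b)=(0,6).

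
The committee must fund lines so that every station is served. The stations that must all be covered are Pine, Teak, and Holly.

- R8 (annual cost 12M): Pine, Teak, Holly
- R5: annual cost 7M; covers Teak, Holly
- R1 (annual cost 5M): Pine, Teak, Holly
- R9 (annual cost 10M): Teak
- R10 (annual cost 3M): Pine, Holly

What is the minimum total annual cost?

5

The greedy cost-per-new-station heuristic would pick R10 and R1 for 8, but a cheaper cover exists.
R1 alone covers Pine, Teak, Holly — every station.
Total annual cost: 5.
No cover costs less than 5.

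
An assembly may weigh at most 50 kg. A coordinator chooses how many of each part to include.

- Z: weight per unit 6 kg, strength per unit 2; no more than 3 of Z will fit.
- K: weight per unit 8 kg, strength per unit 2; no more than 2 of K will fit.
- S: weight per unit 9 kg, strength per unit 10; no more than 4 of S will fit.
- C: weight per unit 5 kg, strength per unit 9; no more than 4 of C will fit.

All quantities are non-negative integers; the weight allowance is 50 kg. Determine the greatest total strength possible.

This is a bounded integer knapsack.
C has the best ratio (9/5); taking only C gives at most 4×9 = 36 (stopped by the supply cap of 4).
Mixing does better — 3×S and 4×C: weight 47 ≤ 50, strength 3·10 + 4·9 = 66.

66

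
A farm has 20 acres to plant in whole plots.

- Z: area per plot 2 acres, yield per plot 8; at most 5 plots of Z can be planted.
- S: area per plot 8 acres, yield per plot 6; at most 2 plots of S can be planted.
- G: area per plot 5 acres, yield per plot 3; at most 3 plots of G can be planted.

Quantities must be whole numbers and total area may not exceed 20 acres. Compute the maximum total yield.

This is a bounded integer knapsack.
Z has the best ratio (8/2); taking only Z gives at most 5×8 = 40 (stopped by the supply cap of 5).
Mixing does better — 5×Z and 2×G: area 20 ≤ 20, yield 5·8 + 2·3 = 46.

46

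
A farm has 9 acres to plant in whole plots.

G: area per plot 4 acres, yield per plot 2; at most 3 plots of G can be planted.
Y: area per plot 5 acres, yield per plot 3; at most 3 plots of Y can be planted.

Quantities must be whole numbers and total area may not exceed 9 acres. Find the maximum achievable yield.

5

Y has the best ratio (3/5); taking only Y gives at most 1×3 = 3 (stopped by the area limit).
Mixing does better — 1×G and 1×Y: area 9 ≤ 9, yield 1·2 + 1·3 = 5.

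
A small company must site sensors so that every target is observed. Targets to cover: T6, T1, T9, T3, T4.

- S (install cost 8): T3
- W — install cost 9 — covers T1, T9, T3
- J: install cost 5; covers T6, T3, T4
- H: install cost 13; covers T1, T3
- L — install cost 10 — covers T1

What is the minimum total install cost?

14

Choose W and J: together they cover T6, T1, T9, T3, T4 — every target.
Total install cost: 9 + 5 = 14.
No cover costs less than 14.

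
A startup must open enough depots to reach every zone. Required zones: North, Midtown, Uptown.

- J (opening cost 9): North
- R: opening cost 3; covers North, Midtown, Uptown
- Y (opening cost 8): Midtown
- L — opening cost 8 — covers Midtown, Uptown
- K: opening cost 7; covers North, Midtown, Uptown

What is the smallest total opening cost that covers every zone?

R alone covers North, Midtown, Uptown — every zone.
Total opening cost: 3.
No cover costs less than 3.

3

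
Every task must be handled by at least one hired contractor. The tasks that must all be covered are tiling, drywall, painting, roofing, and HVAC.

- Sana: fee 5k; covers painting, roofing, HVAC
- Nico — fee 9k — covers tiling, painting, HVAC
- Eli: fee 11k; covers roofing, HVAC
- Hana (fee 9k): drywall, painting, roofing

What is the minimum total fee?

18

The greedy cost-per-new-task heuristic would pick Sana, Nico, and Hana for 23, but a cheaper cover exists.
Choose Nico and Hana: together they cover tiling, drywall, painting, roofing, HVAC — every task.
Total fee: 9 + 9 = 18.
No cover costs less than 18.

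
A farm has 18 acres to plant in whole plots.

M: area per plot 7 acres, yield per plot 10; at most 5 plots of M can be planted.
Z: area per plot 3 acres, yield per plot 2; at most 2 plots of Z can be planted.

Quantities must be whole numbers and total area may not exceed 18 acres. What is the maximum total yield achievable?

2×M: area 14 ≤ 18, yield 2·10 = 20.
2×M and 1×Z: area 17 ≤ 18, yield 2·10 + 1·2 = 22.
Best is 22.

22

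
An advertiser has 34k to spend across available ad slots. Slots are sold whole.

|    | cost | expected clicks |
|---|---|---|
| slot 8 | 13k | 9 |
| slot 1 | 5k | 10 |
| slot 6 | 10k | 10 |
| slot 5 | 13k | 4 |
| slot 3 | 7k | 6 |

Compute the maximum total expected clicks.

29

Allowing fractional choices, the relaxed optimum would be about 34.3, but ad slots are indivisible.
slot 8 + slot 1 + slot 6: cost 13 + 5 + 10 = 28 ≤ 34, expected clicks 9 + 10 + 10 = 29.
slot 1 + slot 6 + slot 3: cost 5 + 10 + 7 = 22 ≤ 34, expected clicks 10 + 10 + 6 = 26.
slot 8 + slot 1 + slot 3: cost 13 + 5 + 7 = 25 ≤ 34, expected clicks 9 + 10 + 6 = 25.
Best is slot 8, slot 1, and slot 6 with total expected clicks 29.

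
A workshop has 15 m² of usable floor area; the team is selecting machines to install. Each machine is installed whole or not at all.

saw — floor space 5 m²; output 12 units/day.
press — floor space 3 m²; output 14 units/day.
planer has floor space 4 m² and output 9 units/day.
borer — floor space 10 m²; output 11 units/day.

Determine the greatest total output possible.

35

Take saw, press, and planer: floor space 5 + 3 + 4 = 12 ≤ 15, output 12 + 14 + 9 = 35.
No other feasible combination does better.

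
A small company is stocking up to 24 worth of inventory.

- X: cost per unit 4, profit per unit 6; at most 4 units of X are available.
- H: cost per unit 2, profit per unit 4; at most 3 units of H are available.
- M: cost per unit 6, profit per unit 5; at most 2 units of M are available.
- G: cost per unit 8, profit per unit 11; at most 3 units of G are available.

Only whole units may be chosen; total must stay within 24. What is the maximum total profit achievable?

37

This is a bounded integer knapsack.
3×X, 2×H, and 1×G: cost 24 ≤ 24, profit 3·6 + 2·4 + 1·11 = 37.
1×X, 2×H, and 2×G: cost 24 ≤ 24, profit 1·6 + 2·4 + 2·11 = 36.
Best is 37.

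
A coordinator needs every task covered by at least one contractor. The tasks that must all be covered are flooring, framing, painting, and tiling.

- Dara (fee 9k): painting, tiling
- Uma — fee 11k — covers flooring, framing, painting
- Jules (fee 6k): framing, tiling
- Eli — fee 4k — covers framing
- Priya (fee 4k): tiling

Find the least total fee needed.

15

The greedy cost-per-new-task heuristic would pick Jules and Uma for 17, but a cheaper cover exists.
Choose Uma and Priya: together they cover flooring, framing, painting, tiling — every task.
Total fee: 11 + 4 = 15.
No cover costs less than 15.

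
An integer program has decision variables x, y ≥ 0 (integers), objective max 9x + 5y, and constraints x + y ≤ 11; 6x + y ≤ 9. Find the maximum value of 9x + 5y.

45

(x,y)=(0,9): 1·0+1·9=9≤11, 6·0+1·9=9≤9, objective 45.
(x,y)=(0,8): 1·0+1·8=8≤11, 6·0+1·8=8≤9, objective 40.
No feasible integer point exceeds 45.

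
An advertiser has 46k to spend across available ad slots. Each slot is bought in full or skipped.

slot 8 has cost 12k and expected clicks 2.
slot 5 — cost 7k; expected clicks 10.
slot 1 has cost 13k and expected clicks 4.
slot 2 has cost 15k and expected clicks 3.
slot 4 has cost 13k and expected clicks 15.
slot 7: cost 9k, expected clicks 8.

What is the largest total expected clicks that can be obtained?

37

slot 5 + slot 2 + slot 4 + slot 7: cost 7 + 15 + 13 + 9 = 44 ≤ 46, expected clicks 10 + 3 + 15 + 8 = 36.
slot 5 + slot 1 + slot 4 + slot 7: cost 7 + 13 + 13 + 9 = 42 ≤ 46, expected clicks 10 + 4 + 15 + 8 = 37.
slot 8 + slot 5 + slot 4 + slot 7: cost 12 + 7 + 13 + 9 = 41 ≤ 46, expected clicks 2 + 10 + 15 + 8 = 35.
Best is slot 5, slot 1, slot 4, and slot 7 with total expected clicks 37.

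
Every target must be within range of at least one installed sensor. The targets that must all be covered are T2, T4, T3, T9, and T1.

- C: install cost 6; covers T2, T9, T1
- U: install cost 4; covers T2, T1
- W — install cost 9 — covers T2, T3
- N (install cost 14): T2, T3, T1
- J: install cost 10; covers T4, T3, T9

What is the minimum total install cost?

This is a weighted set-cover instance.
The greedy cost-per-new-target heuristic would pick C and J for 16, but a cheaper cover exists.
Choose U and J: together they cover T2, T4, T3, T9, T1 — every target.
Total install cost: 4 + 10 = 14.
No cover costs less than 14.

14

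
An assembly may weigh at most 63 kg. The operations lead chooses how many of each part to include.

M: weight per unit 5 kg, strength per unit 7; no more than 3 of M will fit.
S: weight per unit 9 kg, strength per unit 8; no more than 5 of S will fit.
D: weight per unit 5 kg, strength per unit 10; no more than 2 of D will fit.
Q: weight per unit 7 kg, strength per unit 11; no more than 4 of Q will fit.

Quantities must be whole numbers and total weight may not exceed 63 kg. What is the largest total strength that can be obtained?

3×M, 1×S, 2×D, and 4×Q: weight 62 ≤ 63, strength 3·7 + 1·8 + 2·10 + 4·11 = 93.
1×M, 2×S, 2×D, and 4×Q: weight 61 ≤ 63, strength 1·7 + 2·8 + 2·10 + 4·11 = 87.
Best is 93.

93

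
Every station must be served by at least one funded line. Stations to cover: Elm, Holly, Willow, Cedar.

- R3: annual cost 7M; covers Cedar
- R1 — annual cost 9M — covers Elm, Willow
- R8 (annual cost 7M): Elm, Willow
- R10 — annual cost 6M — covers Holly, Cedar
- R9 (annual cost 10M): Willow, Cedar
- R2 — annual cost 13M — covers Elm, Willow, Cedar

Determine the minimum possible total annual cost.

This is an integer covering problem.
Choose R8 and R10: together they cover Elm, Holly, Willow, Cedar — every station.
Total annual cost: 7 + 6 = 13.
No cover costs less than 13.

13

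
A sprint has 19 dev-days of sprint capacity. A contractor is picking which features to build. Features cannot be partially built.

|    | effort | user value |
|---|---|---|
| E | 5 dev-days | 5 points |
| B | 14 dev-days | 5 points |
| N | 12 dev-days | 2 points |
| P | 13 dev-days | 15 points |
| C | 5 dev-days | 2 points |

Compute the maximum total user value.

Take E and P: effort 5 + 13 = 18 ≤ 19, user value 5 + 15 = 20.
No other feasible combination does better.

20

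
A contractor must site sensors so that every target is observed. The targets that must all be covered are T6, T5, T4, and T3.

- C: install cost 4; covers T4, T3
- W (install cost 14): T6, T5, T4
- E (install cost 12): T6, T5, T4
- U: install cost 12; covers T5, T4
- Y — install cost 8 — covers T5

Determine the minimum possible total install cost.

Choose C and E: together they cover T6, T5, T4, T3 — every target.
Total install cost: 4 + 12 = 16.
No cover costs less than 16.

16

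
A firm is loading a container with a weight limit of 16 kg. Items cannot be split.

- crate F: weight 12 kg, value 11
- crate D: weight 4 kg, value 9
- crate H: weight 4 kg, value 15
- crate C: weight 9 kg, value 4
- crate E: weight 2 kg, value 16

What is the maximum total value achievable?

40

This is an integer program with binary decision variables.
Allowing fractional choices, the relaxed optimum would be about 45.5, but items are indivisible.
crate D + crate H + crate E: weight 4 + 4 + 2 = 10 ≤ 16, value 9 + 15 + 16 = 40.
crate H + crate E: weight 4 + 2 = 6 ≤ 16, value 15 + 16 = 31.
crate H + crate C + crate E: weight 4 + 9 + 2 = 15 ≤ 16, value 15 + 4 + 16 = 35.
Best is crate D, crate H, and crate E with total value 40.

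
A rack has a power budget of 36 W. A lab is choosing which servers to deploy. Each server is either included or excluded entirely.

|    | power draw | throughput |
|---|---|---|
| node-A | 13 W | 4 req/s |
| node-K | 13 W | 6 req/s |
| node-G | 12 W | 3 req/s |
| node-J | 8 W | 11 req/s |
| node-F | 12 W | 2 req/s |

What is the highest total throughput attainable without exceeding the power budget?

Take node-A, node-K, and node-J: power draw 13 + 13 + 8 = 34 ≤ 36, throughput 4 + 6 + 11 = 21.
No other feasible combination does better.

21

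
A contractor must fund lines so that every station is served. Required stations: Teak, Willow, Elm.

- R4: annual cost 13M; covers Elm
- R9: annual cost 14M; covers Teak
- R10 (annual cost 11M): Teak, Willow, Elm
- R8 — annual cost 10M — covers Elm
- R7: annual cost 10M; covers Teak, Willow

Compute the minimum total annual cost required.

11

R10 alone covers Teak, Willow, Elm — every station.
Total annual cost: 11.
No cover costs less than 11.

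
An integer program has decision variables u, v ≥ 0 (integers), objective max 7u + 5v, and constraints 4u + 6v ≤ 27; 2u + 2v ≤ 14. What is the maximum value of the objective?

42

Relaxing integrality, the LP optimum is 47.25 at (u,v) = (6.75, 0), which is not an integer point.
(u,v)=(6,0): 4·6+6·0=24≤27, 2·6+2·0=12≤14, objective 42.
(u,v)=(5,1): 4·5+6·1=26≤27, 2·5+2·1=12≤14, objective 40.
(u,v)=(5,0): 4·5+6·0=20≤27, 2·5+2·0=10≤14, objective 35.
Maximum is 42 at (u,v)=(6,0).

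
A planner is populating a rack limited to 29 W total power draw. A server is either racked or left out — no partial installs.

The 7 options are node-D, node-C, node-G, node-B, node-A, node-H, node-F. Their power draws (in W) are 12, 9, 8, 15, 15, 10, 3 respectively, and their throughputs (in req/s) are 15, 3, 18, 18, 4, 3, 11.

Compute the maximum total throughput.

Allowing fractional choices, the relaxed optimum would be about 51.2, but servers are indivisible.
node-D + node-G + node-F: power draw 12 + 8 + 3 = 23 ≤ 29, throughput 15 + 18 + 11 = 44.
node-G + node-B + node-F: power draw 8 + 15 + 3 = 26 ≤ 29, throughput 18 + 18 + 11 = 47.
node-G + node-B: power draw 8 + 15 = 23 ≤ 29, throughput 18 + 18 = 36.
Best is node-G, node-B, and node-F with total throughput 47.

47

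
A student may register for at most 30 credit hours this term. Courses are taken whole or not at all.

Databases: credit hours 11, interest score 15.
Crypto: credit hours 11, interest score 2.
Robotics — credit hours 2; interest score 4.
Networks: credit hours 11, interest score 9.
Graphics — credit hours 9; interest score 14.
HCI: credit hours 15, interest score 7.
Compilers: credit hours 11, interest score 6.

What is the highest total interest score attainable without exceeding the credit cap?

33

This is an integer program with binary decision variables.
Databases + Robotics + Networks: credit hours 11 + 2 + 11 = 24 ≤ 30, interest score 15 + 4 + 9 = 28.
Databases + Graphics: credit hours 11 + 9 = 20 ≤ 30, interest score 15 + 14 = 29.
Databases + Robotics + Graphics: credit hours 11 + 2 + 9 = 22 ≤ 30, interest score 15 + 4 + 14 = 33.
Best is Databases, Robotics, and Graphics with total interest score 33.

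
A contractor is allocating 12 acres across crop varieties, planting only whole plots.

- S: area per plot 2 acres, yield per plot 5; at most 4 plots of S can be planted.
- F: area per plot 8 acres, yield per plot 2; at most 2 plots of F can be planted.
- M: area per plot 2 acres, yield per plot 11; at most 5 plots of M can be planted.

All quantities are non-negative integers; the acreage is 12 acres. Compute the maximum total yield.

60

This is a bounded integer knapsack.
M has the best ratio (11/2); taking only M gives at most 5×11 = 55 (stopped by the supply cap of 5).
Mixing does better — 1×S and 5×M: area 12 ≤ 12, yield 1·5 + 5·11 = 60.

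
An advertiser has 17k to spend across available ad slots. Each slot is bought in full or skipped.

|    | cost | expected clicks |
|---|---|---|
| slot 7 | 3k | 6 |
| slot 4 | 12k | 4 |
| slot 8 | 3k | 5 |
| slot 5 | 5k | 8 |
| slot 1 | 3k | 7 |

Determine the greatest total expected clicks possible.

Allowing fractional choices, the relaxed optimum would be about 27.0, but ad slots are indivisible.
slot 7 + slot 8 + slot 5 + slot 1: cost 3 + 3 + 5 + 3 = 14 ≤ 17, expected clicks 6 + 5 + 8 + 7 = 26.
slot 7 + slot 5 + slot 1: cost 3 + 5 + 3 = 11 ≤ 17, expected clicks 6 + 8 + 7 = 21.
slot 8 + slot 5 + slot 1: cost 3 + 5 + 3 = 11 ≤ 17, expected clicks 5 + 8 + 7 = 20.
Best is slot 7, slot 8, slot 5, and slot 1 with total expected clicks 26.

26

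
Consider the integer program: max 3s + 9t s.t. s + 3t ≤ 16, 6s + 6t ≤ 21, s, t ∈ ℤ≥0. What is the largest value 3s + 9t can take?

The continuous relaxation peaks at (0, 3.5) with value 31.50; rounding to a feasible lattice point costs some objective.
(s,t)=(0,3): 1·0+3·3=9≤16, 6·0+6·3=18≤21, objective 27.
(s,t)=(1,2): 1·1+3·2=7≤16, 6·1+6·2=18≤21, objective 21.
(s,t)=(0,2): 1·0+3·2=6≤16, 6·0+6·2=12≤21, objective 18.
Maximum is 27 at (s,t)=(0,3).

27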